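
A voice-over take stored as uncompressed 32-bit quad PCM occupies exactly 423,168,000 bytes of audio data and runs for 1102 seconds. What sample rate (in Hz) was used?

24,000 Hz

Bytes = sample_rate × seconds × bytes_per_sample × channels.
sample_rate = 423,168,000 / (1,102 × 4 × 4) = 423,168,000 / 17,632 = 24,000 Hz.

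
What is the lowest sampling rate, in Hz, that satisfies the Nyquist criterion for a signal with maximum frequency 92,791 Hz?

185,582 Hz

Minimum sample rate = 2 × 92,791 Hz = 185,582 Hz.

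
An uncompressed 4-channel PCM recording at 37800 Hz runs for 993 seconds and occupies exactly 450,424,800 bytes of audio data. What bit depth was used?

24 bits

Bytes per sample = 450,424,800 / (37,800 × 993 × 4) = 450,424,800 / 150,141,600 = 3.
Bit depth = 3 × 8 = 24 bits.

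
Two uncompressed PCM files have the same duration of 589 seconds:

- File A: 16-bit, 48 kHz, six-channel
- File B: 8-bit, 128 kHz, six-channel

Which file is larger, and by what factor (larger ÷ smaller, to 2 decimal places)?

File B, by a factor of 1.33

File A: 48,000 × 2 × 6 = 576,000 bytes/s.
File B: 128,000 × 1 × 6 = 768,000 bytes/s.
File B is larger; ratio = 452,352,000 / 339,264,000 = 1.33.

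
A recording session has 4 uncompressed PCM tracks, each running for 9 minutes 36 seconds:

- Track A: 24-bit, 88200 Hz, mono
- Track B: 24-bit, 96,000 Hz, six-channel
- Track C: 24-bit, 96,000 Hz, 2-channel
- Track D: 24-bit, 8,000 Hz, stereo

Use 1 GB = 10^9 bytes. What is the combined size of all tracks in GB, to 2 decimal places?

1.51 GB

9 minutes 36 seconds = 576 s.
Track A: 88,200 × 576 × 3 × 1 = 152,409,600 bytes.
Track B: 96,000 × 576 × 3 × 6 = 995,328,000 bytes.
Track C: 96,000 × 576 × 3 × 2 = 331,776,000 bytes.
Track D: 8,000 × 576 × 3 × 2 = 27,648,000 bytes.
Total = 1,507,161,600 bytes = 1.51 GB.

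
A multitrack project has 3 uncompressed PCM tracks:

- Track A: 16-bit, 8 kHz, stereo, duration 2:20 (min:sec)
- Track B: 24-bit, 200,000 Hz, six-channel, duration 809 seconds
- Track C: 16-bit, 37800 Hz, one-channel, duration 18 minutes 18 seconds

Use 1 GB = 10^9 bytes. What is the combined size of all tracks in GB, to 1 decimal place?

3.0 GB

Track A: 2:20 (min:sec) = 140 s; 8,000 × 140 × 2 × 2 = 4,480,000 bytes.
Track B: 200,000 × 809 × 3 × 6 = 2,912,400,000 bytes.
Track C: 18 minutes 18 seconds = 1,098 s; 37,800 × 1,098 × 2 × 1 = 83,008,800 bytes.
Total = 2,999,888,800 bytes = 3.0 GB.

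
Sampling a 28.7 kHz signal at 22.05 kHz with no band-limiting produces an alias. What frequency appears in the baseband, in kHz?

Nyquist = 22,050/2 = 11,025 Hz; 28,700 Hz exceeds it.
Alias = |28,700 − 1×22,050| = |28,700 − 22,050| = 6,650 Hz = 6.65 kHz.

6.65 kHz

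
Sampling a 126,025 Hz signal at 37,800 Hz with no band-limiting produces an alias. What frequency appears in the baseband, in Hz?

12,625 Hz

Nyquist = 37,800/2 = 18,900 Hz; 126,025 Hz exceeds it.
Alias = |126,025 − 3×37,800| = |126,025 − 113,400| = 12,625 Hz.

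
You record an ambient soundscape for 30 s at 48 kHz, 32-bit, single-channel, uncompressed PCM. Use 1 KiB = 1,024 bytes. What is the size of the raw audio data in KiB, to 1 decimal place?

Bytes = 48,000 samples/s × 30 s × 4 bytes/sample × 1 ch = 5,760,000 bytes.
5,760,000 / 1,024 = 5625.0 KiB.

5625.0 KiB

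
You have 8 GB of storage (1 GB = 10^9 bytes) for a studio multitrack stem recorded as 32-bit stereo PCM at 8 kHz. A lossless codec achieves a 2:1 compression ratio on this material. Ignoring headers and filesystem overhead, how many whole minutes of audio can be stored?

Uncompressed byte rate = 8,000 × 4 × 2 = 64,000 bytes/s.
After 2:1 compression, effective rate ≈ 32000 bytes/s.
Capacity = 8 × 1,000,000,000 = 8,000,000,000 bytes.
8,000,000,000 / effective rate ≈ 250000 s → 4,166 minutes.

4,166 minutes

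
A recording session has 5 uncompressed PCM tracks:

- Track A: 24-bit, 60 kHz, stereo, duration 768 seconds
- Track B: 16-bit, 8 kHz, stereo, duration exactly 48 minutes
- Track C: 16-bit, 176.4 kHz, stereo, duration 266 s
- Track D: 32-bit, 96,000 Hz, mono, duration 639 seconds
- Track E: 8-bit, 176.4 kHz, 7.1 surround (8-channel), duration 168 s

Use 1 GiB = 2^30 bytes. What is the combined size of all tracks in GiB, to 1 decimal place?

Track A: 60,000 × 768 × 3 × 2 = 276,480,000 bytes.
Track B: exactly 48 minutes = 2,880 s; 8,000 × 2,880 × 2 × 2 = 92,160,000 bytes.
Track C: 176,400 × 266 × 2 × 2 = 187,689,600 bytes.
Track D: 96,000 × 639 × 4 × 1 = 245,376,000 bytes.
Track E: 176,400 × 168 × 1 × 8 = 237,081,600 bytes.
Total = 1,038,787,200 bytes = 1.0 GiB.

1.0 GiB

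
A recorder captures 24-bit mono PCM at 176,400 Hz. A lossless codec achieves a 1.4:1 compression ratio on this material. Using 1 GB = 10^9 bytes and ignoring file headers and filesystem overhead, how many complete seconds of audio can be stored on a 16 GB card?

42,328 seconds

Uncompressed byte rate = 176,400 × 3 × 1 = 529,200 bytes/s.
After 1.4:1 compression, effective rate ≈ 378000 bytes/s.
Capacity = 16 × 1,000,000,000 = 16,000,000,000 bytes.
16,000,000,000 / effective rate ≈ 42328.04 s → 42,328 seconds.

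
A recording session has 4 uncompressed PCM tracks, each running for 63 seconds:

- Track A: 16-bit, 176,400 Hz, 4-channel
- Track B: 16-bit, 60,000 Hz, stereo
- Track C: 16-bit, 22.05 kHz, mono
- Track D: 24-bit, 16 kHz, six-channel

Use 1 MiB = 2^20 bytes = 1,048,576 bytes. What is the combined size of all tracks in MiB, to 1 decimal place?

Track A: 176,400 × 63 × 2 × 4 = 88,905,600 bytes.
Track B: 60,000 × 63 × 2 × 2 = 15,120,000 bytes.
Track C: 22,050 × 63 × 2 × 1 = 2,778,300 bytes.
Track D: 16,000 × 63 × 3 × 6 = 18,144,000 bytes.
Total = 124,947,900 bytes = 119.2 MiB.

119.2 MiB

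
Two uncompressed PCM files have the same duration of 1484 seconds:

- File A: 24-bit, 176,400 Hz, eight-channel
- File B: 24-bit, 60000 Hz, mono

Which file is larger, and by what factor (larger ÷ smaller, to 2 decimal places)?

File A, by a factor of 23.52

File A: 176,400 × 3 × 8 = 4,233,600 bytes/s.
File B: 60,000 × 3 × 1 = 180,000 bytes/s.
File A is larger; ratio = 6,282,662,400 / 267,120,000 = 23.52.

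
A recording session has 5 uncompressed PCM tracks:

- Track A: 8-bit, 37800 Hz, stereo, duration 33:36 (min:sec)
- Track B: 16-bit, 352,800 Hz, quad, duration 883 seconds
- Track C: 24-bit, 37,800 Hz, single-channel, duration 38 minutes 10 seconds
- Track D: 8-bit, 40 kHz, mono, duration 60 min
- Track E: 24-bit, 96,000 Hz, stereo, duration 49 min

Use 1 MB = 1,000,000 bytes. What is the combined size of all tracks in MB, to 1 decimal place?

4741.7 MB

Track A: 33:36 (min:sec) = 2,016 s; 37,800 × 2,016 × 1 × 2 = 152,409,600 bytes.
Track B: 352,800 × 883 × 2 × 4 = 2,492,179,200 bytes.
Track C: 38 minutes 10 seconds = 2,290 s; 37,800 × 2,290 × 3 × 1 = 259,686,000 bytes.
Track D: 60 min = 3,600 s; 40,000 × 3,600 × 1 × 1 = 144,000,000 bytes.
Track E: 49 min = 2,940 s; 96,000 × 2,940 × 3 × 2 = 1,693,440,000 bytes.
Total = 4,741,714,800 bytes = 4741.7 MB.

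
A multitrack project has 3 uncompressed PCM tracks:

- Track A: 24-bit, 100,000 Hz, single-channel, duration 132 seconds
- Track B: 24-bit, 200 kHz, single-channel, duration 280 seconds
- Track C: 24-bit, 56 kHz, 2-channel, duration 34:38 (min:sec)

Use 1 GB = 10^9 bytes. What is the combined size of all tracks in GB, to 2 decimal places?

Track A: 100,000 × 132 × 3 × 1 = 39,600,000 bytes.
Track B: 200,000 × 280 × 3 × 1 = 168,000,000 bytes.
Track C: 34:38 (min:sec) = 2,078 s; 56,000 × 2,078 × 3 × 2 = 698,208,000 bytes.
Total = 905,808,000 bytes = 0.91 GB.

0.91 GB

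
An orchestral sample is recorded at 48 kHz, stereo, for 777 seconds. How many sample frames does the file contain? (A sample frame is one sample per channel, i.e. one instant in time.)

37,296,000 sample frames

48,000 samples/s × 777 s = 37,296,000 frames.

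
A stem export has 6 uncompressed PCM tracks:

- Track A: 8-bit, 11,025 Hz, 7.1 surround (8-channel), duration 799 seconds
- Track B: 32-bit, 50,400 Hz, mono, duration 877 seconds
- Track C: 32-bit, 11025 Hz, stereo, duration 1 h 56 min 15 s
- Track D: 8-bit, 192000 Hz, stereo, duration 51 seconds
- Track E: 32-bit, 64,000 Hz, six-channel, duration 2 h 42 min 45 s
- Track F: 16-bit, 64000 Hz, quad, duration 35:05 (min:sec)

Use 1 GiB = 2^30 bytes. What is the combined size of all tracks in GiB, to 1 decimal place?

Track A: 11,025 × 799 × 1 × 8 = 70,471,800 bytes.
Track B: 50,400 × 877 × 4 × 1 = 176,803,200 bytes.
Track C: 1 h 56 min 15 s = 6,975 s; 11,025 × 6,975 × 4 × 2 = 615,195,000 bytes.
Track D: 192,000 × 51 × 1 × 2 = 19,584,000 bytes.
Track E: 2 h 42 min 45 s = 9,765 s; 64,000 × 9,765 × 4 × 6 = 14,999,040,000 bytes.
Track F: 35:05 (min:sec) = 2,105 s; 64,000 × 2,105 × 2 × 4 = 1,077,760,000 bytes.
Total = 16,958,854,000 bytes = 15.8 GiB.

15.8 GiB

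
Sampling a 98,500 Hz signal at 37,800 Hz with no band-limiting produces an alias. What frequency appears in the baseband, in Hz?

Nyquist = 37,800/2 = 18,900 Hz; 98,500 Hz exceeds it.
Alias = |98,500 − 3×37,800| = |98,500 − 113,400| = 14,900 Hz.

14,900 Hz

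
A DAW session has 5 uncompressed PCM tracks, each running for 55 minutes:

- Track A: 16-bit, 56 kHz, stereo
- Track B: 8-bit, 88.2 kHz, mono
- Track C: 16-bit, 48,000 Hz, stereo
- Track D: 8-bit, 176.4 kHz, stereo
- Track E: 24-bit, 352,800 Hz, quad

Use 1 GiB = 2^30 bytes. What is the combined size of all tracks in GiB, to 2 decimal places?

15.65 GiB

55 minutes = 3,300 s.
Track A: 56,000 × 3,300 × 2 × 2 = 739,200,000 bytes.
Track B: 88,200 × 3,300 × 1 × 1 = 291,060,000 bytes.
Track C: 48,000 × 3,300 × 2 × 2 = 633,600,000 bytes.
Track D: 176,400 × 3,300 × 1 × 2 = 1,164,240,000 bytes.
Track E: 352,800 × 3,300 × 3 × 4 = 13,970,880,000 bytes.
Total = 16,798,980,000 bytes = 15.65 GiB.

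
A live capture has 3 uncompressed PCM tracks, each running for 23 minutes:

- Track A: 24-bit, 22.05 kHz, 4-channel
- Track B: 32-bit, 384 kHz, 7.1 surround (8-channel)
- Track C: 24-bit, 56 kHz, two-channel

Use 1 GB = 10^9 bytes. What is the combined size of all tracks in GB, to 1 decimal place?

23 minutes = 1,380 s.
Track A: 22,050 × 1,380 × 3 × 4 = 365,148,000 bytes.
Track B: 384,000 × 1,380 × 4 × 8 = 16,957,440,000 bytes.
Track C: 56,000 × 1,380 × 3 × 2 = 463,680,000 bytes.
Total = 17,786,268,000 bytes = 17.8 GB.

17.8 GB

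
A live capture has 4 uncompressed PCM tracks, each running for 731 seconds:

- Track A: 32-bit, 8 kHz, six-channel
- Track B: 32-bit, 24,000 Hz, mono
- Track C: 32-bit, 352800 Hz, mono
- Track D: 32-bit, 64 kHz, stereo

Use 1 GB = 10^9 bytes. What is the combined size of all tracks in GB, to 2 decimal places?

Track A: 8,000 × 731 × 4 × 6 = 140,352,000 bytes.
Track B: 24,000 × 731 × 4 × 1 = 70,176,000 bytes.
Track C: 352,800 × 731 × 4 × 1 = 1,031,587,200 bytes.
Track D: 64,000 × 731 × 4 × 2 = 374,272,000 bytes.
Total = 1,616,387,200 bytes = 1.62 GB.

1.62 GB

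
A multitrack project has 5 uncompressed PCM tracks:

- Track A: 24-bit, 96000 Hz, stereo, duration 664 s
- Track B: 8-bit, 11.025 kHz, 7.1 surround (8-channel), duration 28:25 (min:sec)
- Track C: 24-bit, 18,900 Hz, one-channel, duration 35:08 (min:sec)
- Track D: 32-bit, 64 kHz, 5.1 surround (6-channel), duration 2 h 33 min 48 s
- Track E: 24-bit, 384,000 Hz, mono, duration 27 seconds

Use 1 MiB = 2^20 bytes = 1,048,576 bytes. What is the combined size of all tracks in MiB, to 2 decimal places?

Track A: 96,000 × 664 × 3 × 2 = 382,464,000 bytes.
Track B: 28:25 (min:sec) = 1,705 s; 11,025 × 1,705 × 1 × 8 = 150,381,000 bytes.
Track C: 35:08 (min:sec) = 2,108 s; 18,900 × 2,108 × 3 × 1 = 119,523,600 bytes.
Track D: 2 h 33 min 48 s = 9,228 s; 64,000 × 9,228 × 4 × 6 = 14,174,208,000 bytes.
Track E: 384,000 × 27 × 3 × 1 = 31,104,000 bytes.
Total = 14,857,680,600 bytes = 14169.39 MiB.

14169.39 MiB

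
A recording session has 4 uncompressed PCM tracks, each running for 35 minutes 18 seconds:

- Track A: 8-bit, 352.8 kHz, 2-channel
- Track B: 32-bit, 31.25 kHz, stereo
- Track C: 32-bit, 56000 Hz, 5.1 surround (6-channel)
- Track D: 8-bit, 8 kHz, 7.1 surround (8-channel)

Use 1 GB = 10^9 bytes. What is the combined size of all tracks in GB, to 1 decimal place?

5.0 GB

35 minutes 18 seconds = 2,118 s.
Track A: 352,800 × 2,118 × 1 × 2 = 1,494,460,800 bytes.
Track B: 31,250 × 2,118 × 4 × 2 = 529,500,000 bytes.
Track C: 56,000 × 2,118 × 4 × 6 = 2,846,592,000 bytes.
Track D: 8,000 × 2,118 × 1 × 8 = 135,552,000 bytes.
Total = 5,006,104,800 bytes = 5.0 GB.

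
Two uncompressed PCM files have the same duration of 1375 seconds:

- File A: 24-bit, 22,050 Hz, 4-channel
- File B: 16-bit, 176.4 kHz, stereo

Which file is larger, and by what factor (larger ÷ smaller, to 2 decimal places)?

File A: 22,050 × 3 × 4 = 264,600 bytes/s.
File B: 176,400 × 2 × 2 = 705,600 bytes/s.
File B is larger; ratio = 970,200,000 / 363,825,000 = 2.67.

File B, by a factor of 2.67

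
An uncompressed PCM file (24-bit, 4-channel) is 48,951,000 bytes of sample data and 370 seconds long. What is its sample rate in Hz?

11,025 Hz

Bytes = sample_rate × seconds × bytes_per_sample × channels.
sample_rate = 48,951,000 / (370 × 3 × 4) = 48,951,000 / 4,440 = 11,025 Hz.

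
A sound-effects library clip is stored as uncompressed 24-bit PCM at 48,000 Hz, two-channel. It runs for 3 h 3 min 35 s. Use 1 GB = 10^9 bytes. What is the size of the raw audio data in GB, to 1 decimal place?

3.2 GB

Duration = 3 h 3 min 35 s = 11,015 s.
Bytes = 48,000 samples/s × 11,015 s × 3 bytes/sample × 2 ch = 3,172,320,000 bytes.
3,172,320,000 / 1,000,000,000 = 3.2 GB.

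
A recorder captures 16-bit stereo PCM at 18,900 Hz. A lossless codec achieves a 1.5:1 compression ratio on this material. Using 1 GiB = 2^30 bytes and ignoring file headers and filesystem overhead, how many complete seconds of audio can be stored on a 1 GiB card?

21,304 seconds

Uncompressed byte rate = 18,900 × 2 × 2 = 75,600 bytes/s.
After 1.5:1 compression, effective rate ≈ 50400 bytes/s.
Capacity = 1 × 1,073,741,824 = 1,073,741,824 bytes.
1,073,741,824 / effective rate ≈ 21304.4 s → 21,304 seconds.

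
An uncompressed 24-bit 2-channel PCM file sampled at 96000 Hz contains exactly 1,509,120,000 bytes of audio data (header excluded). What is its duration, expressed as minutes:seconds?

43:40

Byte rate = 96,000 × 3 × 2 = 576,000 bytes/s.
Duration = 1,509,120,000 / 576,000 = 2,620 s.
2,620 s = 43:40.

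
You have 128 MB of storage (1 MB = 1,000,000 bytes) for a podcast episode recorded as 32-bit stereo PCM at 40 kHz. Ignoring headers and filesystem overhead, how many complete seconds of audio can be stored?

400 seconds

Uncompressed byte rate = 40,000 × 4 × 2 = 320,000 bytes/s.
Capacity = 128 × 1,000,000 = 128,000,000 bytes.
128,000,000 / 320,000 ≈ 400 s → 400 seconds.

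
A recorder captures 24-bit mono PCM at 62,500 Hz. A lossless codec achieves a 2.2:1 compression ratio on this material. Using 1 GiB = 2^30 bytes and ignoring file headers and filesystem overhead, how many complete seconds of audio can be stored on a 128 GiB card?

1,612,617 seconds

Uncompressed byte rate = 62,500 × 3 × 1 = 187,500 bytes/s.
After 2.2:1 compression, effective rate ≈ 85227.27 bytes/s.
Capacity = 128 × 1,073,741,824 = 137,438,953,472 bytes.
137,438,953,472 / effective rate ≈ 1612617.05 s → 1,612,617 seconds.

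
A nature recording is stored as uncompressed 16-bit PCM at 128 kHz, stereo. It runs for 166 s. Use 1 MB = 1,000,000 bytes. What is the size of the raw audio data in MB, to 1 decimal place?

85.0 MB

Bytes = 128,000 samples/s × 166 s × 2 bytes/sample × 2 ch = 84,992,000 bytes.
84,992,000 / 1,000,000 = 85.0 MB.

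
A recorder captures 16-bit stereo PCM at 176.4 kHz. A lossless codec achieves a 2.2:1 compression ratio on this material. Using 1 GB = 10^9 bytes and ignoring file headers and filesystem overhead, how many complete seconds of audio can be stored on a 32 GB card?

Uncompressed byte rate = 176,400 × 2 × 2 = 705,600 bytes/s.
After 2.2:1 compression, effective rate ≈ 320727.27 bytes/s.
Capacity = 32 × 1,000,000,000 = 32,000,000,000 bytes.
32,000,000,000 / effective rate ≈ 99773.24 s → 99,773 seconds.

99,773 seconds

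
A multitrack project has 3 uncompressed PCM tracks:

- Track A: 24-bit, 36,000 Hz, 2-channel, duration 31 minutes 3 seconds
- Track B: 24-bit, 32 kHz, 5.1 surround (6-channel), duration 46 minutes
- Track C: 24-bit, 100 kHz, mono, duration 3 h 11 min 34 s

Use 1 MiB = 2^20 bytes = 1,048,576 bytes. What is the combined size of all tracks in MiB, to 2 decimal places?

5188.34 MiB

Track A: 31 minutes 3 seconds = 1,863 s; 36,000 × 1,863 × 3 × 2 = 402,408,000 bytes.
Track B: 46 minutes = 2,760 s; 32,000 × 2,760 × 3 × 6 = 1,589,760,000 bytes.
Track C: 3 h 11 min 34 s = 11,494 s; 100,000 × 11,494 × 3 × 1 = 3,448,200,000 bytes.
Total = 5,440,368,000 bytes = 5188.34 MiB.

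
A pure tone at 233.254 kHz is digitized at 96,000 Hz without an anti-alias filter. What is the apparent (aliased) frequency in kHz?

41.254 kHz

Nyquist = 96,000/2 = 48,000 Hz; 233,254 Hz exceeds it.
Alias = |233,254 − 2×96,000| = |233,254 − 192,000| = 41,254 Hz = 41.254 kHz.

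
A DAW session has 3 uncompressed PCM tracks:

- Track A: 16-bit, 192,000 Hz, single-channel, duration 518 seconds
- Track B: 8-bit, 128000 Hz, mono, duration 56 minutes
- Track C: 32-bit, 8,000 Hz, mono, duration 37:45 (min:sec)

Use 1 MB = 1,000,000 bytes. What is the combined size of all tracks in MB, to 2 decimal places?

701.47 MB

Track A: 192,000 × 518 × 2 × 1 = 198,912,000 bytes.
Track B: 56 minutes = 3,360 s; 128,000 × 3,360 × 1 × 1 = 430,080,000 bytes.
Track C: 37:45 (min:sec) = 2,265 s; 8,000 × 2,265 × 4 × 1 = 72,480,000 bytes.
Total = 701,472,000 bytes = 701.47 MB.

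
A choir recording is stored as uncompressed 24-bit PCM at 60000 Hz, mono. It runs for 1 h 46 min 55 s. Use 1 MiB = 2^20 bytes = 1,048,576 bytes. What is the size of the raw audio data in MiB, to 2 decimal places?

Duration = 1 h 46 min 55 s = 6,415 s.
Bytes = 60,000 samples/s × 6,415 s × 3 bytes/sample × 1 ch = 1,154,700,000 bytes.
1,154,700,000 / 1,048,576 = 1101.21 MiB.

1101.21 MiB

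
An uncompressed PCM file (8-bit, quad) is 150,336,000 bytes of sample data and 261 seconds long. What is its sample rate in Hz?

144,000 Hz

Bytes = sample_rate × seconds × bytes_per_sample × channels.
sample_rate = 150,336,000 / (261 × 1 × 4) = 150,336,000 / 1,044 = 144,000 Hz.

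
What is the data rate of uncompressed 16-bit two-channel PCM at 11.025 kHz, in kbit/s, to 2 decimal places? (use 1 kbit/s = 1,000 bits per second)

Bit rate = 11,025 × 16 × 2 = 352,800 bits/s.
= 352.80 kbit/s.

352.80 kbit/s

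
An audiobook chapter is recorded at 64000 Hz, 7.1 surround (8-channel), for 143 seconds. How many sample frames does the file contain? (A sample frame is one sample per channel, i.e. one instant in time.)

9,152,000 sample frames

64,000 samples/s × 143 s = 9,152,000 frames.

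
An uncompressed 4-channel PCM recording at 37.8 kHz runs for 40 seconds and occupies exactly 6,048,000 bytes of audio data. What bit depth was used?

Bytes per sample = 6,048,000 / (37,800 × 40 × 4) = 6,048,000 / 6,048,000 = 1.
Bit depth = 1 × 8 = 8 bits.

8 bits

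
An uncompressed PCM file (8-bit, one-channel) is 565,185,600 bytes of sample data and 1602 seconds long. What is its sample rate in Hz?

352,800 Hz

Bytes = sample_rate × seconds × bytes_per_sample × channels.
sample_rate = 565,185,600 / (1,602 × 1 × 1) = 565,185,600 / 1,602 = 352,800 Hz.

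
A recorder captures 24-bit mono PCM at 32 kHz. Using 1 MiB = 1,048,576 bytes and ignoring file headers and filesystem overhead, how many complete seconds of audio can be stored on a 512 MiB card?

5,592 seconds

Uncompressed byte rate = 32,000 × 3 × 1 = 96,000 bytes/s.
Capacity = 512 × 1,048,576 = 536,870,912 bytes.
536,870,912 / 96,000 ≈ 5592.41 s → 5,592 seconds.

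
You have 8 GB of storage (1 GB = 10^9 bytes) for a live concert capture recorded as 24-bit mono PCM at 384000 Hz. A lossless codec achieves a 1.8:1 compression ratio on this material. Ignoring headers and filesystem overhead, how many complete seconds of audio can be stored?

Uncompressed byte rate = 384,000 × 3 × 1 = 1,152,000 bytes/s.
After 1.8:1 compression, effective rate ≈ 640000 bytes/s.
Capacity = 8 × 1,000,000,000 = 8,000,000,000 bytes.
8,000,000,000 / effective rate ≈ 12500 s → 12,500 seconds.

12,500 seconds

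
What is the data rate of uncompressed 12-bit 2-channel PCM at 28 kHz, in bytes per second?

Bit rate = 28,000 × 12 × 2 = 672,000 bits/s.
672,000 / 8 = 84,000 bytes/s.

84,000 bytes/s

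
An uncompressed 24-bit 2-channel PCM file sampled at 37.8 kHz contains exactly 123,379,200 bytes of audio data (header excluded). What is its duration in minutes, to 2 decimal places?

9.07 minutes

Byte rate = 37,800 × 3 × 2 = 226,800 bytes/s.
Duration = 123,379,200 / 226,800 = 544 s.
544 s / 60 = 9.07 minutes.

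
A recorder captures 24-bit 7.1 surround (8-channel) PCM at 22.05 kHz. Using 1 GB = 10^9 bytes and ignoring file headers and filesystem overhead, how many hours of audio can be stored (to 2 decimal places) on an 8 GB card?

Uncompressed byte rate = 22,050 × 3 × 8 = 529,200 bytes/s.
Capacity = 8 × 1,000,000,000 = 8,000,000,000 bytes.
8,000,000,000 / 529,200 ≈ 15117.16 s → 4.20 hours.

4.20 hours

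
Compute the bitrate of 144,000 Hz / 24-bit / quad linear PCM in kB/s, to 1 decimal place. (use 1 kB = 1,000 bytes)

1728.0 kB/s

Bit rate = 144,000 × 24 × 4 = 13,824,000 bits/s.
13,824,000 / 8 = 1,728,000 B/s = 1728.0 kB/s.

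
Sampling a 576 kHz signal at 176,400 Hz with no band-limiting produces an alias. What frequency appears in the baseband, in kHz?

Nyquist = 176,400/2 = 88,200 Hz; 576,000 Hz exceeds it.
Alias = |576,000 − 3×176,400| = |576,000 − 529,200| = 46,800 Hz = 46.8 kHz.

46.8 kHz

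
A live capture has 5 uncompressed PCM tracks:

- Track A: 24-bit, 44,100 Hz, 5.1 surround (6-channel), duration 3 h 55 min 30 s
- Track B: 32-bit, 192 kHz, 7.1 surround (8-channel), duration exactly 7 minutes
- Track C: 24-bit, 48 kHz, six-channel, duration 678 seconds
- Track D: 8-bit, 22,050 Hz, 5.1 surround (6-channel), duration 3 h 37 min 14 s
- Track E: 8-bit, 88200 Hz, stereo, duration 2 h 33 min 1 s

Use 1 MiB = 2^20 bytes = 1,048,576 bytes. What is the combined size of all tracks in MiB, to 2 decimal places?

16905.40 MiB

Track A: 3 h 55 min 30 s = 14,130 s; 44,100 × 14,130 × 3 × 6 = 11,216,394,000 bytes.
Track B: exactly 7 minutes = 420 s; 192,000 × 420 × 4 × 8 = 2,580,480,000 bytes.
Track C: 48,000 × 678 × 3 × 6 = 585,792,000 bytes.
Track D: 3 h 37 min 14 s = 13,034 s; 22,050 × 13,034 × 1 × 6 = 1,724,398,200 bytes.
Track E: 2 h 33 min 1 s = 9,181 s; 88,200 × 9,181 × 1 × 2 = 1,619,528,400 bytes.
Total = 17,726,592,600 bytes = 16905.40 MiB.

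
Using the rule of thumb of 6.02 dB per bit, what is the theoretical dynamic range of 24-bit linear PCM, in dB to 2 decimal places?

144.48 dB

24 × 6.02 = 144.48 dB.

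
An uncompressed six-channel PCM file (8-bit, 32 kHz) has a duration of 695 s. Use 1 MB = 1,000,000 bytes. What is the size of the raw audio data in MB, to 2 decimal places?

Bytes = 32,000 samples/s × 695 s × 1 bytes/sample × 6 ch = 133,440,000 bytes.
133,440,000 / 1,000,000 = 133.44 MB.

133.44 MB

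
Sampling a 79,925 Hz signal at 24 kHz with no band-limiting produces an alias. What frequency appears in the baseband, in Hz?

Nyquist = 24,000/2 = 12,000 Hz; 79,925 Hz exceeds it.
Alias = |79,925 − 3×24,000| = |79,925 − 72,000| = 7,925 Hz.

7,925 Hz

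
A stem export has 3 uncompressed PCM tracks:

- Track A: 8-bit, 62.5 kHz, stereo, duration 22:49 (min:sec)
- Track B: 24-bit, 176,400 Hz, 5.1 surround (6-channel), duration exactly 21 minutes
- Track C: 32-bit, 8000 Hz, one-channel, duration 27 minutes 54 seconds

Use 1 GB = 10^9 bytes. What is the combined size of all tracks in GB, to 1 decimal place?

4.2 GB

Track A: 22:49 (min:sec) = 1,369 s; 62,500 × 1,369 × 1 × 2 = 171,125,000 bytes.
Track B: exactly 21 minutes = 1,260 s; 176,400 × 1,260 × 3 × 6 = 4,000,752,000 bytes.
Track C: 27 minutes 54 seconds = 1,674 s; 8,000 × 1,674 × 4 × 1 = 53,568,000 bytes.
Total = 4,225,445,000 bytes = 4.2 GB.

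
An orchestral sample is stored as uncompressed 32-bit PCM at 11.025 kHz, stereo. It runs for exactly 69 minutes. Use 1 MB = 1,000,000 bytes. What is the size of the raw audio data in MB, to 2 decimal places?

Duration = exactly 69 minutes = 4,140 s.
Bytes = 11,025 samples/s × 4,140 s × 4 bytes/sample × 2 ch = 365,148,000 bytes.
365,148,000 / 1,000,000 = 365.15 MB.

365.15 MB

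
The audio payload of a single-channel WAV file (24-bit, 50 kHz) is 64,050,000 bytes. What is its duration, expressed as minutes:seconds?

7:07

Byte rate = 50,000 × 3 × 1 = 150,000 bytes/s.
Duration = 64,050,000 / 150,000 = 427 s.
427 s = 7:07.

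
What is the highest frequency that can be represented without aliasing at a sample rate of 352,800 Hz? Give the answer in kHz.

Nyquist frequency = sample rate / 2 = 352,800 / 2 = 176.4 kHz.

176.4 kHz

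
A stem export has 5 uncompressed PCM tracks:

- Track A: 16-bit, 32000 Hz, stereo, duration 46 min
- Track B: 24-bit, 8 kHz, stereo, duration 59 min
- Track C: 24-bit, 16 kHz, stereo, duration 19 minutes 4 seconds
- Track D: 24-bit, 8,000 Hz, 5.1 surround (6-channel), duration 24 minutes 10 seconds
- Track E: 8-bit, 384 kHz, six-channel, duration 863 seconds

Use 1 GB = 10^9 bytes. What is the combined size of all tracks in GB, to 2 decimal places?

Track A: 46 min = 2,760 s; 32,000 × 2,760 × 2 × 2 = 353,280,000 bytes.
Track B: 59 min = 3,540 s; 8,000 × 3,540 × 3 × 2 = 169,920,000 bytes.
Track C: 19 minutes 4 seconds = 1,144 s; 16,000 × 1,144 × 3 × 2 = 109,824,000 bytes.
Track D: 24 minutes 10 seconds = 1,450 s; 8,000 × 1,450 × 3 × 6 = 208,800,000 bytes.
Track E: 384,000 × 863 × 1 × 6 = 1,988,352,000 bytes.
Total = 2,830,176,000 bytes = 2.83 GB.

2.83 GB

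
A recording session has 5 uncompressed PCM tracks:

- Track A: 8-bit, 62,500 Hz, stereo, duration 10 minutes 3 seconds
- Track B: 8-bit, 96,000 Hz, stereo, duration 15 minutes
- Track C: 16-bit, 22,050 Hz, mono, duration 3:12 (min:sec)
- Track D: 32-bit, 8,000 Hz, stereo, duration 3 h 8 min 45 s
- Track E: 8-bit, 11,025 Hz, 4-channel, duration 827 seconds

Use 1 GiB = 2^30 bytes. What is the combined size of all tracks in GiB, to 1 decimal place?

0.9 GiB

Track A: 10 minutes 3 seconds = 603 s; 62,500 × 603 × 1 × 2 = 75,375,000 bytes.
Track B: 15 minutes = 900 s; 96,000 × 900 × 1 × 2 = 172,800,000 bytes.
Track C: 3:12 (min:sec) = 192 s; 22,050 × 192 × 2 × 1 = 8,467,200 bytes.
Track D: 3 h 8 min 45 s = 11,325 s; 8,000 × 11,325 × 4 × 2 = 724,800,000 bytes.
Track E: 11,025 × 827 × 1 × 4 = 36,470,700 bytes.
Total = 1,017,912,900 bytes = 0.9 GiB.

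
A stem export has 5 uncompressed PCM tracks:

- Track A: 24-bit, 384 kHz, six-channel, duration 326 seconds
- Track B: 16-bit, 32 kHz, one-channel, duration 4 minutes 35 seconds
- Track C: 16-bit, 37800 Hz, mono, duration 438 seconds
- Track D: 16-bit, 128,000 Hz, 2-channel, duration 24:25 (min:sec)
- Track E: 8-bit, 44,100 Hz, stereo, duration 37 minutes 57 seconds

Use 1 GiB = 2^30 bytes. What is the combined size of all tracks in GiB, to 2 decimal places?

3.03 GiB

Track A: 384,000 × 326 × 3 × 6 = 2,253,312,000 bytes.
Track B: 4 minutes 35 seconds = 275 s; 32,000 × 275 × 2 × 1 = 17,600,000 bytes.
Track C: 37,800 × 438 × 2 × 1 = 33,112,800 bytes.
Track D: 24:25 (min:sec) = 1,465 s; 128,000 × 1,465 × 2 × 2 = 750,080,000 bytes.
Track E: 37 minutes 57 seconds = 2,277 s; 44,100 × 2,277 × 1 × 2 = 200,831,400 bytes.
Total = 3,254,936,200 bytes = 3.03 GiB.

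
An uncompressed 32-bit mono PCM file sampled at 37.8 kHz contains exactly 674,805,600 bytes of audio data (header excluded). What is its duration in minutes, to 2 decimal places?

Byte rate = 37,800 × 4 × 1 = 151,200 bytes/s.
Duration = 674,805,600 / 151,200 = 4,463 s.
4,463 s / 60 = 74.38 minutes.

74.38 minutes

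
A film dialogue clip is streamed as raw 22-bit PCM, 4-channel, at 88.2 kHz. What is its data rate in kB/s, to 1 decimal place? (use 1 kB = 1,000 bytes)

970.2 kB/s

Bit rate = 88,200 × 22 × 4 = 7,761,600 bits/s.
7,761,600 / 8 = 970,200 B/s = 970.2 kB/s.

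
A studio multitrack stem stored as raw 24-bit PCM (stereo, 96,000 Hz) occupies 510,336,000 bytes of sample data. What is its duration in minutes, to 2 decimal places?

Byte rate = 96,000 × 3 × 2 = 576,000 bytes/s.
Duration = 510,336,000 / 576,000 = 886 s.
886 s / 60 = 14.77 minutes.

14.77 minutes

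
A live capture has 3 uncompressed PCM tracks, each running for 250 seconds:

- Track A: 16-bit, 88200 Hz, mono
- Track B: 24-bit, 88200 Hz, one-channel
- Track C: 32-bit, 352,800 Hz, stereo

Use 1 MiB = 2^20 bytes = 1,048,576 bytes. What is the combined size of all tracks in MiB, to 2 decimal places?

Track A: 88,200 × 250 × 2 × 1 = 44,100,000 bytes.
Track B: 88,200 × 250 × 3 × 1 = 66,150,000 bytes.
Track C: 352,800 × 250 × 4 × 2 = 705,600,000 bytes.
Total = 815,850,000 bytes = 778.06 MiB.

778.06 MiB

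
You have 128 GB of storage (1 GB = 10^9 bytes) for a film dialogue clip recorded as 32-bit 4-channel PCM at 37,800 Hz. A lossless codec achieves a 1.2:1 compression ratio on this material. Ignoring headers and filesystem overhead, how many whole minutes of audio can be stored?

4,232 minutes

Uncompressed byte rate = 37,800 × 4 × 4 = 604,800 bytes/s.
After 1.2:1 compression, effective rate ≈ 504000 bytes/s.
Capacity = 128 × 1,000,000,000 = 128,000,000,000 bytes.
128,000,000,000 / effective rate ≈ 253968.25 s → 4,232 minutes.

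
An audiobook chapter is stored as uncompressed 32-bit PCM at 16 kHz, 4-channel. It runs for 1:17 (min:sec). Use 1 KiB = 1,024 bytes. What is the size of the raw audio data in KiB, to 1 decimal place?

Duration = 1:17 (min:sec) = 77 s.
Bytes = 16,000 samples/s × 77 s × 4 bytes/sample × 4 ch = 19,712,000 bytes.
19,712,000 / 1,024 = 19250.0 KiB.

19250.0 KiB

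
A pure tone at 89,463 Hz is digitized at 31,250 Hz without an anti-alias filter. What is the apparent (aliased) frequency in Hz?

4,287 Hz

Nyquist = 31,250/2 = 15,625 Hz; 89,463 Hz exceeds it.
Alias = |89,463 − 3×31,250| = |89,463 − 93,750| = 4,287 Hz.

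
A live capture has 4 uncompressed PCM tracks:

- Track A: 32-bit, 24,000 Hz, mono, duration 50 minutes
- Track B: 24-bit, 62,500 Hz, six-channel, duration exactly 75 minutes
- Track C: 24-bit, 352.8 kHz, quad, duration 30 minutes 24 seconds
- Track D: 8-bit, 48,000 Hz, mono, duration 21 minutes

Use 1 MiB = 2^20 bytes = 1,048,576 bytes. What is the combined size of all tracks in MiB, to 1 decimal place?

12524.7 MiB

Track A: 50 minutes = 3,000 s; 24,000 × 3,000 × 4 × 1 = 288,000,000 bytes.
Track B: exactly 75 minutes = 4,500 s; 62,500 × 4,500 × 3 × 6 = 5,062,500,000 bytes.
Track C: 30 minutes 24 seconds = 1,824 s; 352,800 × 1,824 × 3 × 4 = 7,722,086,400 bytes.
Track D: 21 minutes = 1,260 s; 48,000 × 1,260 × 1 × 1 = 60,480,000 bytes.
Total = 13,133,066,400 bytes = 12524.7 MiB.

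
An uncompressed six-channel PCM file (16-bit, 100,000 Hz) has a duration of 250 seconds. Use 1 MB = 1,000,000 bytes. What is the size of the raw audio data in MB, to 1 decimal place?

300.0 MB

Bytes = 100,000 samples/s × 250 s × 2 bytes/sample × 6 ch = 300,000,000 bytes.
300,000,000 / 1,000,000 = 300.0 MB.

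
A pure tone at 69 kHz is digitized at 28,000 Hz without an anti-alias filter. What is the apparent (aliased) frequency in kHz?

13 kHz

Nyquist = 28,000/2 = 14,000 Hz; 69,000 Hz exceeds it.
Alias = |69,000 − 2×28,000| = |69,000 − 56,000| = 13,000 Hz = 13 kHz.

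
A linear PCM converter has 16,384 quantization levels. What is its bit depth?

log2(16,384) = 14.

14 bits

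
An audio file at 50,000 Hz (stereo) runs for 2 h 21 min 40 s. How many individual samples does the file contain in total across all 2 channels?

2 h 21 min 40 s = 8,500 s.
50,000 × 8,500 s × 2 ch = 850,000,000 samples.

850,000,000 samples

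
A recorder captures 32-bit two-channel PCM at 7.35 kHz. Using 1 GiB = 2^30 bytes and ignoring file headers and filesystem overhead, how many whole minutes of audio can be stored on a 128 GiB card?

38,956 minutes

Uncompressed byte rate = 7,350 × 4 × 2 = 58,800 bytes/s.
Capacity = 128 × 1,073,741,824 = 137,438,953,472 bytes.
137,438,953,472 / 58,800 ≈ 2337397.17 s → 38,956 minutes.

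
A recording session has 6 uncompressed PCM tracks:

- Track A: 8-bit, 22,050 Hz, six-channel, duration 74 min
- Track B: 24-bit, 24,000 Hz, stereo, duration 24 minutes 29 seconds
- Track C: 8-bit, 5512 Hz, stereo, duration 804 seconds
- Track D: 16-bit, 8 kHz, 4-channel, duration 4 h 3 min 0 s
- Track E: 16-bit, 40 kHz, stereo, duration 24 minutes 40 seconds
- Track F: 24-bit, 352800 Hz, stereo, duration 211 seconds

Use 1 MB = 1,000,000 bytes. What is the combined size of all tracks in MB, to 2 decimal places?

Track A: 74 min = 4,440 s; 22,050 × 4,440 × 1 × 6 = 587,412,000 bytes.
Track B: 24 minutes 29 seconds = 1,469 s; 24,000 × 1,469 × 3 × 2 = 211,536,000 bytes.
Track C: 5,512 × 804 × 1 × 2 = 8,863,296 bytes.
Track D: 4 h 3 min 0 s = 14,580 s; 8,000 × 14,580 × 2 × 4 = 933,120,000 bytes.
Track E: 24 minutes 40 seconds = 1,480 s; 40,000 × 1,480 × 2 × 2 = 236,800,000 bytes.
Track F: 352,800 × 211 × 3 × 2 = 446,644,800 bytes.
Total = 2,424,376,096 bytes = 2424.38 MB.

2424.38 MB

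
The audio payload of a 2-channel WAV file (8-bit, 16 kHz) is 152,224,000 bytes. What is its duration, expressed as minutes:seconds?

Byte rate = 16,000 × 1 × 2 = 32,000 bytes/s.
Duration = 152,224,000 / 32,000 = 4,757 s.
4,757 s = 79:17.

79:17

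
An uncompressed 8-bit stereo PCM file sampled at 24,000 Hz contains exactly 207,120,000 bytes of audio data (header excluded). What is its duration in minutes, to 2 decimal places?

71.92 minutes

Byte rate = 24,000 × 1 × 2 = 48,000 bytes/s.
Duration = 207,120,000 / 48,000 = 4,315 s.
4,315 s / 60 = 71.92 minutes.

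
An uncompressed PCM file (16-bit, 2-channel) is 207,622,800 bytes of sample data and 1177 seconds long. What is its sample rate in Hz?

44,100 Hz

Bytes = sample_rate × seconds × bytes_per_sample × channels.
sample_rate = 207,622,800 / (1,177 × 2 × 2) = 207,622,800 / 4,708 = 44,100 Hz.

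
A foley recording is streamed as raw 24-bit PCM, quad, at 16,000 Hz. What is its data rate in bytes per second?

192,000 bytes/s

Bit rate = 16,000 × 24 × 4 = 1,536,000 bits/s.
1,536,000 / 8 = 192,000 bytes/s.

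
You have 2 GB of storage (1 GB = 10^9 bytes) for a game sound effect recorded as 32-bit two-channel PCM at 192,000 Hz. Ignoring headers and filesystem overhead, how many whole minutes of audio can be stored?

21 minutes

Uncompressed byte rate = 192,000 × 4 × 2 = 1,536,000 bytes/s.
Capacity = 2 × 1,000,000,000 = 2,000,000,000 bytes.
2,000,000,000 / 1,536,000 ≈ 1302.08 s → 21 minutes.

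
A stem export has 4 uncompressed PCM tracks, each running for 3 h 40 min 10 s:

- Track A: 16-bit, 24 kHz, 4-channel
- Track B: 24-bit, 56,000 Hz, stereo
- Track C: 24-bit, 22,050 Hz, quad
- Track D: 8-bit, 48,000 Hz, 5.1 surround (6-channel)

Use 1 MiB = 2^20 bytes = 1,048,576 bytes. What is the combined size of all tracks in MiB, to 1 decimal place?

13613.4 MiB

3 h 40 min 10 s = 13,210 s.
Track A: 24,000 × 13,210 × 2 × 4 = 2,536,320,000 bytes.
Track B: 56,000 × 13,210 × 3 × 2 = 4,438,560,000 bytes.
Track C: 22,050 × 13,210 × 3 × 4 = 3,495,366,000 bytes.
Track D: 48,000 × 13,210 × 1 × 6 = 3,804,480,000 bytes.
Total = 14,274,726,000 bytes = 13613.4 MiB.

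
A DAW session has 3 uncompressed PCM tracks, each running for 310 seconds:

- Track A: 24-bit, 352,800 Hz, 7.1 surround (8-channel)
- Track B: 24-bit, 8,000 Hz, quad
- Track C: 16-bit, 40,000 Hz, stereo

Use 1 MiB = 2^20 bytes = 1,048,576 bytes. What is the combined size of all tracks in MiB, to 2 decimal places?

Track A: 352,800 × 310 × 3 × 8 = 2,624,832,000 bytes.
Track B: 8,000 × 310 × 3 × 4 = 29,760,000 bytes.
Track C: 40,000 × 310 × 2 × 2 = 49,600,000 bytes.
Total = 2,704,192,000 bytes = 2578.92 MiB.

2578.92 MiB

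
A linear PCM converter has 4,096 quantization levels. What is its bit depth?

log2(4,096) = 12.

12 bits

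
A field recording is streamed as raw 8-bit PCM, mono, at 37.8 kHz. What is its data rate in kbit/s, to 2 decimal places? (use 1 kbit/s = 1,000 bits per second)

Bit rate = 37,800 × 8 × 1 = 302,400 bits/s.
= 302.40 kbit/s.

302.40 kbit/s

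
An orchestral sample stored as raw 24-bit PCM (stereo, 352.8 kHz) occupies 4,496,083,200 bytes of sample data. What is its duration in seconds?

2,124 seconds

Byte rate = 352,800 × 3 × 2 = 2,116,800 bytes/s.
Duration = 4,496,083,200 / 2,116,800 = 2,124 s.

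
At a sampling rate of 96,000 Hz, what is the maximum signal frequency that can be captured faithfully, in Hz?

Nyquist frequency = sample rate / 2 = 96,000 / 2 = 48,000 Hz.

48,000 Hz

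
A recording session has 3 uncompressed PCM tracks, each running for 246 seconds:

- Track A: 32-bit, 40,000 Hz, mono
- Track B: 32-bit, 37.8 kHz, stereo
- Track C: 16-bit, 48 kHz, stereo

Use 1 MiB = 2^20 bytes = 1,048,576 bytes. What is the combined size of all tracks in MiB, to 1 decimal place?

Track A: 40,000 × 246 × 4 × 1 = 39,360,000 bytes.
Track B: 37,800 × 246 × 4 × 2 = 74,390,400 bytes.
Track C: 48,000 × 246 × 2 × 2 = 47,232,000 bytes.
Total = 160,982,400 bytes = 153.5 MiB.

153.5 MiB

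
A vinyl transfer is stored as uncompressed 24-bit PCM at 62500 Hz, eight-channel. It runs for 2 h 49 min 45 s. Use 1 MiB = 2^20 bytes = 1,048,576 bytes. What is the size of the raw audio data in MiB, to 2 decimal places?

14569.76 MiB

Duration = 2 h 49 min 45 s = 10,185 s.
Bytes = 62,500 samples/s × 10,185 s × 3 bytes/sample × 8 ch = 15,277,500,000 bytes.
15,277,500,000 / 1,048,576 = 14569.76 MiB.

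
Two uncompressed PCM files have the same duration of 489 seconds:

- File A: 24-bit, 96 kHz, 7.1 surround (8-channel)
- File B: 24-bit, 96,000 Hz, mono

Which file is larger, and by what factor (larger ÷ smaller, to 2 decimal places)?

File A: 96,000 × 3 × 8 = 2,304,000 bytes/s.
File B: 96,000 × 3 × 1 = 288,000 bytes/s.
File A is larger; ratio = 1,126,656,000 / 140,832,000 = 8.00.

File A, by a factor of 8.00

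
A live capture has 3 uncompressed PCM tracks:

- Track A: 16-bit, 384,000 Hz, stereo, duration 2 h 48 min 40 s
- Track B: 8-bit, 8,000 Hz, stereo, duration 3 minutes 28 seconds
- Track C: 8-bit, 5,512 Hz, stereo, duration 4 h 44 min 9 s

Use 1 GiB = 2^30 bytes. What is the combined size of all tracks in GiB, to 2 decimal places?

Track A: 2 h 48 min 40 s = 10,120 s; 384,000 × 10,120 × 2 × 2 = 15,544,320,000 bytes.
Track B: 3 minutes 28 seconds = 208 s; 8,000 × 208 × 1 × 2 = 3,328,000 bytes.
Track C: 4 h 44 min 9 s = 17,049 s; 5,512 × 17,049 × 1 × 2 = 187,948,176 bytes.
Total = 15,735,596,176 bytes = 14.65 GiB.

14.65 GiB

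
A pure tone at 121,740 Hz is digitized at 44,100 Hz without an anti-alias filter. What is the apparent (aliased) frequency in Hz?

10,560 Hz

Nyquist = 44,100/2 = 22,050 Hz; 121,740 Hz exceeds it.
Alias = |121,740 − 3×44,100| = |121,740 − 132,300| = 10,560 Hz.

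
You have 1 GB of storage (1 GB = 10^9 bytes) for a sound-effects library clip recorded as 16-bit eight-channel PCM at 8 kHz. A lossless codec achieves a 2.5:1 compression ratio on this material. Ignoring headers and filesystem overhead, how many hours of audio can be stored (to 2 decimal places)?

Uncompressed byte rate = 8,000 × 2 × 8 = 128,000 bytes/s.
After 2.5:1 compression, effective rate ≈ 51200 bytes/s.
Capacity = 1 × 1,000,000,000 = 1,000,000,000 bytes.
1,000,000,000 / effective rate ≈ 19531.25 s → 5.43 hours.

5.43 hours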